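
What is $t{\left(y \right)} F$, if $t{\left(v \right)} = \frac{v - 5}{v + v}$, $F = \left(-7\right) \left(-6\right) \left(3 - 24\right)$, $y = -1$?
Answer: $-2646$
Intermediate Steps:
$F = -882$ ($F = 42 \left(3 - 24\right) = 42 \left(-21\right) = -882$)
$t{\left(v \right)} = \frac{-5 + v}{2 v}$
$t{\left(y \right)} F = \frac{-5 - 1}{2 \left(-1\right)} \left(-882\right) = \frac{1}{2} \left(-1\right) \left(-6\right) \left(-882\right) = 3 \left(-882\right) = -2646$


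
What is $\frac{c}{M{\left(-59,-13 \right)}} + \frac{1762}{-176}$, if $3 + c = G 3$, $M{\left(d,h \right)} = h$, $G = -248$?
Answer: $\frac{54283}{1144} \approx 47.45$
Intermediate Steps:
$c = -747$ ($c = -3 - 744 = -747$)
$\frac{c}{M{\left(-59,-13 \right)}} + \frac{1762}{-176} = - \frac{747}{-13} + \frac{1762}{-176} = \left(-747\right) \left(- \frac{1}{13}\right) + 1762 \left(- \frac{1}{176}\right) = \frac{747}{13} - \frac{881}{88} = \frac{54283}{1144}$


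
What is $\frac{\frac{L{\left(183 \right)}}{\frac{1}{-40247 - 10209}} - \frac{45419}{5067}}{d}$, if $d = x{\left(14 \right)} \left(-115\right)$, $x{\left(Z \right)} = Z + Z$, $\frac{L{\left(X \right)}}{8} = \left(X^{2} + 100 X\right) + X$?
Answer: $\frac{106297521713771}{16315740} \approx 6.515 \cdot 10^{6}$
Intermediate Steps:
$L{\left(X \right)} = 8 X^{2} + 808 X$ ($L{\left(X \right)} = 8 \left(\left(X^{2} + 100 X\right) + X\right) = 8 \left(X^{2} + 101 X\right) = 8 X^{2} + 808 X$)
$x{\left(Z \right)} = 2 Z$
$d = -3220$ ($d = 2 \cdot 14 \left(-115\right) = 28 \left(-115\right) = -3220$)
$\frac{\frac{L{\left(183 \right)}}{\frac{1}{-40247 - 10209}} - \frac{45419}{5067}}{d} = \frac{\frac{8 \cdot 183 \left(101 + 183\right)}{\frac{1}{-40247 - 10209}} - \frac{45419}{5067}}{-3220} = \left(\frac{8 \cdot 183 \cdot 284}{\frac{1}{-50456}} - \frac{45419}{5067}\right) \left(- \frac{1}{3220}\right) = \left(\frac{415776}{- \frac{1}{50456}} - \frac{45419}{5067}\right) \left(- \frac{1}{3220}\right) = \left(415776 \left(-50456\right) - \frac{45419}{5067}\right) \left(- \frac{1}{3220}\right) = \left(-20978393856 - \frac{45419}{5067}\right) \left(- \frac{1}{3220}\right) = \left(- \frac{106297521713771}{5067}\right) \left(- \frac{1}{3220}\right) = \frac{106297521713771}{16315740}$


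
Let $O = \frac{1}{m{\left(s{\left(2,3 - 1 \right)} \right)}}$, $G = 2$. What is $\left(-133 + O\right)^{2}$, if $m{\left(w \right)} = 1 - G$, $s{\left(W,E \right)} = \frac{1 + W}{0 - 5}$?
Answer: $17956$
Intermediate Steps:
$s{\left(W,E \right)} = - \frac{1}{5} - \frac{W}{5}$ ($s{\left(W,E \right)} = \frac{1 + W}{-5} = \left(1 + W\right) \left(- \frac{1}{5}\right) = - \frac{1}{5} - \frac{W}{5}$)
$m{\left(w \right)} = -1$ ($m{\left(w \right)} = 1 - 2 = -1$)
$O = -1$ ($O = \frac{1}{-1} = -1$)
$\left(-133 + O\right)^{2} = \left(-133 - 1\right)^{2} = \left(-134\right)^{2} = 17956$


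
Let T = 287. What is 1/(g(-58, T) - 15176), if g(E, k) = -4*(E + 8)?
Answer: -1/14976 ≈ -6.6774e-5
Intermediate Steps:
g(E, k) = -32 - 4*E (g(E, k) = -4*(8 + E) = -32 - 4*E)
1/(g(-58, T) - 15176) = 1/((-32 - 4*(-58)) - 15176) = 1/((-32 + 232) - 15176) = 1/(200 - 15176) = 1/(-14976) = -1/14976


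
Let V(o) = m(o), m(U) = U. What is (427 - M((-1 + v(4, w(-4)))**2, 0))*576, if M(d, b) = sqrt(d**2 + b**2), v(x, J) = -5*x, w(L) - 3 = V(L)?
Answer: -8064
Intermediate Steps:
V(o) = o
w(L) = 3 + L
M(d, b) = sqrt(b**2 + d**2)
(427 - M((-1 + v(4, w(-4)))**2, 0))*576 = (427 - sqrt(0**2 + ((-1 - 5*4)**2)**2))*576 = (427 - sqrt(0 + ((-1 - 20)**2)**2))*576 = (427 - sqrt(0 + ((-21)**2)**2))*576 = (427 - sqrt(0 + 441**2))*576 = (427 - sqrt(0 + 194481))*576 = (427 - sqrt(194481))*576 = (427 - 1*441)*576 = (427 - 441)*576 = -14*576 = -8064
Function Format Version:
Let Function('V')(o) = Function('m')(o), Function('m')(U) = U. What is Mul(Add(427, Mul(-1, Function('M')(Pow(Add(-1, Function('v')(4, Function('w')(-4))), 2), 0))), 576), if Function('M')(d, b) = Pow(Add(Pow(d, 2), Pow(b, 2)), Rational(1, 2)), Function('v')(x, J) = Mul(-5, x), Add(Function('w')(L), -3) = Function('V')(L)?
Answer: -8064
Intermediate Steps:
Function('V')(o) = o
Function('w')(L) = Add(3, L)
Function('M')(d, b) = Pow(Add(Pow(b, 2), Pow(d, 2)), Rational(1, 2))
Mul(Add(427, Mul(-1, Function('M')(Pow(Add(-1, Function('v')(4, Function('w')(-4))), 2), 0))), 576) = Mul(Add(427, Mul(-1, Pow(Add(Pow(0, 2), Pow(Pow(Add(-1, Mul(-5, 4)), 2), 2)), Rational(1, 2)))), 576) = Mul(Add(427, Mul(-1, Pow(Add(0, Pow(Pow(Add(-1, -20), 2), 2)), Rational(1, 2)))), 576) = Mul(Add(427, Mul(-1, Pow(Add(0, Pow(Pow(-21, 2), 2)), Rational(1, 2)))), 576) = Mul(Add(427, Mul(-1, Pow(Add(0, Pow(441, 2)), Rational(1, 2)))), 576) = Mul(Add(427, Mul(-1, Pow(Add(0, 194481), Rational(1, 2)))), 576) = Mul(Add(427, Mul(-1, Pow(194481, Rational(1, 2)))), 576) = Mul(Add(427, Mul(-1, 441)), 576) = Mul(Add(427, -441), 576) = Mul(-14, 576) = -8064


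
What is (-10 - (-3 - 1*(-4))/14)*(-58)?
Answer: 4089/7 ≈ 584.14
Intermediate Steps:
(-10 - (-3 - 1*(-4))/14)*(-58) = (-10 - (-3 + 4)/14)*(-58) = (-10 - 1/14)*(-58) = -141/14*(-58) = 4089/7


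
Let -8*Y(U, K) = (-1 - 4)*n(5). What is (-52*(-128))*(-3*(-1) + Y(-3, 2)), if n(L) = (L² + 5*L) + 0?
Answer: 227968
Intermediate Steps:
n(L) = L² + 5*L
Y(U, K) = 125/4 (Y(U, K) = -(-1 - 4)*5*(5 + 5)/8 = -(-5)*5*10/8 = -(-5)*50/8 = -⅛*(-250) = 125/4)
(-52*(-128))*(-3*(-1) + Y(-3, 2)) = (-52*(-128))*(-3*(-1) + 125/4) = 6656*(3 + 125/4) = 6656*(137/4) = 227968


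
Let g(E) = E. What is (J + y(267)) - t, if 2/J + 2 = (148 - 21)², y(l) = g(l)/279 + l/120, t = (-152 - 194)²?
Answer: -7181864044301/59992440 ≈ -1.1971e+5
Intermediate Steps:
t = 119716 (t = (-346)² = 119716)
y(l) = 133*l/11160 (y(l) = l/279 + l/120 = 133*l/11160)
J = 2/16127 (J = 2/(-2 + (148 - 21)²) = 2/(-2 + 127²) = 2/(-2 + 16129) = 2/16127 ≈ 0.00012402)
(J + y(267)) - t = (2/16127 + (133/11160)*267) - 1*119716 = (2/16127 + 11837/3720) - 119716 = 190902739/59992440 - 119716 = -7181864044301/59992440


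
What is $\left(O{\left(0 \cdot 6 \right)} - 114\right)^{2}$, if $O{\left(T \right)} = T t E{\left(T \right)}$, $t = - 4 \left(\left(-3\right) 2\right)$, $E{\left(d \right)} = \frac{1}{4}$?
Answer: $12996$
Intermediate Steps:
$E{\left(d \right)} = \frac{1}{4}$
$t = 24$ ($t = \left(-4\right) \left(-6\right) = 24$)
$O{\left(T \right)} = 6 T$ ($O{\left(T \right)} = T 24 \cdot \frac{1}{4} = 24 T \frac{1}{4} = 6 T$)
$\left(O{\left(0 \cdot 6 \right)} - 114\right)^{2} = \left(6 \cdot 0 \cdot 6 - 114\right)^{2} = \left(6 \cdot 0 - 114\right)^{2} = \left(0 - 114\right)^{2} = \left(-114\right)^{2} = 12996$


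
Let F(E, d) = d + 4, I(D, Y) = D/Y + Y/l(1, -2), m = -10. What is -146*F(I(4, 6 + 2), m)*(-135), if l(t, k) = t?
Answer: -118260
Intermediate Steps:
I(D, Y) = Y + D/Y (I(D, Y) = D/Y + Y/1 = D/Y + Y*1 = D/Y + Y = Y + D/Y)
F(E, d) = 4 + d
-146*F(I(4, 6 + 2), m)*(-135) = -146*(4 - 10)*(-135) = -146*(-6)*(-135) = 876*(-135) = -118260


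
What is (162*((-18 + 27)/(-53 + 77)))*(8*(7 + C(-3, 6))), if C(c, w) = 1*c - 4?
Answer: 0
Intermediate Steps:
C(c, w) = -4 + c (C(c, w) = c - 4 = -4 + c)
(162*((-18 + 27)/(-53 + 77)))*(8*(7 + C(-3, 6))) = (162*((-18 + 27)/(-53 + 77)))*(8*(7 + (-4 - 3))) = (162*(9/24))*(8*(7 - 7)) = (162*(9*(1/24)))*(8*0) = (162*(3/8))*0 = (243/4)*0 = 0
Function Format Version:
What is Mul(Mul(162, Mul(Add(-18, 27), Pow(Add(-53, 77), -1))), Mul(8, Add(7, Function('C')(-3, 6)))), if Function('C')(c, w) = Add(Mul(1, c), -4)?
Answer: 0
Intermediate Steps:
Function('C')(c, w) = Add(-4, c) (Function('C')(c, w) = Add(c, -4) = Add(-4, c))
Mul(Mul(162, Mul(Add(-18, 27), Pow(Add(-53, 77), -1))), Mul(8, Add(7, Function('C')(-3, 6)))) = Mul(Mul(162, Mul(Add(-18, 27), Pow(Add(-53, 77), -1))), Mul(8, Add(7, Add(-4, -3)))) = Mul(Mul(162, Mul(9, Pow(24, -1))), Mul(8, Add(7, -7))) = Mul(Mul(162, Mul(9, Rational(1, 24))), Mul(8, 0)) = Mul(Mul(162, Rational(3, 8)), 0) = Mul(Rational(243, 4), 0) = 0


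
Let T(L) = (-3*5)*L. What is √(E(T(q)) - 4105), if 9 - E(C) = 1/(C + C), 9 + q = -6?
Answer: I*√3686402/30 ≈ 64.0*I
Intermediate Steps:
q = -15 (q = -9 - 6 = -15)
T(L) = -15*L
E(C) = 9 - 1/(2*C) (E(C) = 9 - 1/(C + C) = 9 - 1/(2*C))
√(E(T(q)) - 4105) = √((9 - 1/(2*((-15*(-15))))) - 4105) = √((9 - ½/225) - 4105) = √((9 - ½*1/225) - 4105) = √((9 - 1/450) - 4105) = √(4049/450 - 4105) = √(-1843201/450) = I*√3686402/30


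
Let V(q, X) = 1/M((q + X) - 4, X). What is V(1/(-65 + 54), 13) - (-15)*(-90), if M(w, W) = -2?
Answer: -2701/2 ≈ -1350.5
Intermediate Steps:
V(q, X) = -½ (V(q, X) = 1/(-2) = -½)
V(1/(-65 + 54), 13) - (-15)*(-90) = -½ - (-15)*(-90) = -½ - 1*1350 = -½ - 1350 = -2701/2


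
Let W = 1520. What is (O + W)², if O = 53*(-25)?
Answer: 38025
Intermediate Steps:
O = -1325
(O + W)² = (-1325 + 1520)² = 195² = 38025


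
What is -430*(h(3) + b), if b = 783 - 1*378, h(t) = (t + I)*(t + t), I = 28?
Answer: -254130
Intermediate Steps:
h(t) = 2*t*(28 + t) (h(t) = (t + 28)*(t + t) = (28 + t)*(2*t) = 2*t*(28 + t))
b = 405 (b = 783 - 378 = 405)
-430*(h(3) + b) = -430*(2*3*(28 + 3) + 405) = -430*(2*3*31 + 405) = -430*(186 + 405) = -430*591 = -254130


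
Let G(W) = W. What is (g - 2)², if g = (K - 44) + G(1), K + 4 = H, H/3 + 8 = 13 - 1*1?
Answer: 1369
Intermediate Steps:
H = 12 (H = -24 + 3*(13 - 1*1) = -24 + 3*(13 - 1) = -24 + 3*12 = -24 + 36 = 12)
K = 8 (K = -4 + 12 = 8)
g = -35 (g = (8 - 44) + 1 = -36 + 1 = -35)
(g - 2)² = (-35 - 2)² = (-37)² = 1369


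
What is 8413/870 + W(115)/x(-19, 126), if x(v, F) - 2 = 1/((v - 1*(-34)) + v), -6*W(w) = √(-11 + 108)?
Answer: 8413/870 - 2*√97/21 ≈ 8.7321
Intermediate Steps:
W(w) = -√97/6 (W(w) = -√(-11 + 108)/6 = -√97/6)
x(v, F) = 2 + 1/(34 + 2*v) (x(v, F) = 2 + 1/((v - 1*(-34)) + v) = 2 + 1/((v + 34) + v) = 2 + 1/((34 + v) + v) = 2 + 1/(34 + 2*v))
8413/870 + W(115)/x(-19, 126) = 8413/870 + (-√97/6)/(((69 + 4*(-19))/(2*(17 - 19)))) = 8413*(1/870) + (-√97/6)/(((½)*(69 - 76)/(-2))) = 8413/870 + (-√97/6)/(((½)*(-½)*(-7))) = 8413/870 + (-√97/6)/(7/4) = 8413/870 - √97/6*(4/7) = 8413/870 - 2*√97/21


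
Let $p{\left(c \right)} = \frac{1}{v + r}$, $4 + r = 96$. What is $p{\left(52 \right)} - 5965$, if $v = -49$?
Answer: $- \frac{256494}{43} \approx -5965.0$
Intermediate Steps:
$r = 92$ ($r = -4 + 96 = 92$)
$p{\left(c \right)} = \frac{1}{43}$ ($p{\left(c \right)} = \frac{1}{-49 + 92} = \frac{1}{43}$)
$p{\left(52 \right)} - 5965 = \frac{1}{43} - 5965 = - \frac{256494}{43}$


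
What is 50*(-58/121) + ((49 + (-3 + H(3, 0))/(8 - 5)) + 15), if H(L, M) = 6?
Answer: 4965/121 ≈ 41.033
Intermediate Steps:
50*(-58/121) + ((49 + (-3 + H(3, 0))/(8 - 5)) + 15) = 50*(-58/121) + ((49 + (-3 + 6)/(8 - 5)) + 15) = 50*(-58*1/121) + ((49 + 3/3) + 15) = 50*(-58/121) + ((49 + 3*(⅓)) + 15) = -2900/121 + ((49 + 1) + 15) = -2900/121 + (50 + 15) = -2900/121 + 65 = 4965/121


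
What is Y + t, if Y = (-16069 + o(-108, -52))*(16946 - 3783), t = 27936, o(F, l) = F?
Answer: -212909915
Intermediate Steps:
Y = -212937851 (Y = (-16069 - 108)*(16946 - 3783) = -16177*13163 = -212937851)
Y + t = -212937851 + 27936 = -212909915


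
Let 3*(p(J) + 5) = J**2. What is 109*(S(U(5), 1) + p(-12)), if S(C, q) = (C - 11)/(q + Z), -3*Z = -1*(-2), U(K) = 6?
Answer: 3052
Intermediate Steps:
p(J) = -5 + J**2/3
Z = -2/3 (Z = -(-1)*(-2)/3 = -1/3*2 = -2/3 ≈ -0.66667)
S(C, q) = (-11 + C)/(-2/3 + q) (S(C, q) = (C - 11)/(q - 2/3) = (-11 + C)/(-2/3 + q))
109*(S(U(5), 1) + p(-12)) = 109*(3*(-11 + 6)/(-2 + 3*1) + (-5 + (1/3)*(-12)**2)) = 109*(3*(-5)/(-2 + 3) + (-5 + (1/3)*144)) = 109*(3*(-5)/1 + (-5 + 48)) = 109*(3*1*(-5) + 43) = 109*(-15 + 43) = 109*28 = 3052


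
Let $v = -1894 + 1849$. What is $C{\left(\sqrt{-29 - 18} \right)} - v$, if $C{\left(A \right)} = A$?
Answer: $45 + i \sqrt{47} \approx 45.0 + 6.8557 i$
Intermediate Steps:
$v = -45$
$C{\left(\sqrt{-29 - 18} \right)} - v = \sqrt{-29 - 18} - -45 = \sqrt{-47} + 45 = i \sqrt{47} + 45 = 45 + i \sqrt{47}$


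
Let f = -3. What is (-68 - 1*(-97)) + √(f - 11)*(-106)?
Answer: 29 - 106*I*√14 ≈ 29.0 - 396.62*I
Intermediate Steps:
(-68 - 1*(-97)) + √(f - 11)*(-106) = (-68 - 1*(-97)) + √(-3 - 11)*(-106) = (-68 + 97) + √(-14)*(-106) = 29 + (I*√14)*(-106) = 29 - 106*I*√14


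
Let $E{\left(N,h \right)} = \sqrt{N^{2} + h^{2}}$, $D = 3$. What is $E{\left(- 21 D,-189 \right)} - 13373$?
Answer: $-13373 + 63 \sqrt{10} \approx -13174.0$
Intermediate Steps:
$E{\left(- 21 D,-189 \right)} - 13373 = \sqrt{\left(\left(-21\right) 3\right)^{2} + \left(-189\right)^{2}} - 13373 = \sqrt{\left(-63\right)^{2} + 35721} - 13373 = \sqrt{3969 + 35721} - 13373 = \sqrt{39690} - 13373 = 63 \sqrt{10} - 13373 = -13373 + 63 \sqrt{10}$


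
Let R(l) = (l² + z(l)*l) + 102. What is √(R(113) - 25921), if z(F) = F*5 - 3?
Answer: 2*√12614 ≈ 224.62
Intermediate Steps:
z(F) = -3 + 5*F (z(F) = 5*F - 3 = -3 + 5*F)
R(l) = 102 + l² + l*(-3 + 5*l) (R(l) = (l² + (-3 + 5*l)*l) + 102 = (l² + l*(-3 + 5*l)) + 102 = 102 + l² + l*(-3 + 5*l))
√(R(113) - 25921) = √((102 - 3*113 + 6*113²) - 25921) = √((102 - 339 + 6*12769) - 25921) = √((102 - 339 + 76614) - 25921) = √(76377 - 25921) = √50456 = 2*√12614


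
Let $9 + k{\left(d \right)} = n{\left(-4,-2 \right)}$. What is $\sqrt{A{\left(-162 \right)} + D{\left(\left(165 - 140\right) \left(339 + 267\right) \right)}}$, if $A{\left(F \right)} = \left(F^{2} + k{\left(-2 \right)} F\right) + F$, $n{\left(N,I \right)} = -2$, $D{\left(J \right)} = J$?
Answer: $\sqrt{43014} \approx 207.4$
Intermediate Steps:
$k{\left(d \right)} = -11$ ($k{\left(d \right)} = -9 - 2 = -11$)
$A{\left(F \right)} = F^{2} - 10 F$ ($A{\left(F \right)} = \left(F^{2} - 11 F\right) + F = F^{2} - 10 F$)
$\sqrt{A{\left(-162 \right)} + D{\left(\left(165 - 140\right) \left(339 + 267\right) \right)}} = \sqrt{- 162 \left(-10 - 162\right) + \left(165 - 140\right) \left(339 + 267\right)} = \sqrt{\left(-162\right) \left(-172\right) + 25 \cdot 606} = \sqrt{27864 + 15150} = \sqrt{43014}$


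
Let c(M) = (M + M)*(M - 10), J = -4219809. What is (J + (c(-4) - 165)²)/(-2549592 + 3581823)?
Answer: -4217000/1032231 ≈ -4.0853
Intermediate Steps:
c(M) = 2*M*(-10 + M) (c(M) = (2*M)*(-10 + M) = 2*M*(-10 + M))
(J + (c(-4) - 165)²)/(-2549592 + 3581823) = (-4219809 + (2*(-4)*(-10 - 4) - 165)²)/(-2549592 + 3581823) = (-4219809 + (2*(-4)*(-14) - 165)²)/1032231 = (-4219809 + (112 - 165)²)*(1/1032231) = (-4219809 + (-53)²)*(1/1032231) = (-4219809 + 2809)*(1/1032231) = -4217000*1/1032231 = -4217000/1032231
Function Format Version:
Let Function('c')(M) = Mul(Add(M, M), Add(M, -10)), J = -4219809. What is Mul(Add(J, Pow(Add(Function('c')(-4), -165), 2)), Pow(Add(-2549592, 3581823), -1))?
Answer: Rational(-4217000, 1032231) ≈ -4.0853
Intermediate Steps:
Function('c')(M) = Mul(2, M, Add(-10, M)) (Function('c')(M) = Mul(Mul(2, M), Add(-10, M)) = Mul(2, M, Add(-10, M)))
Mul(Add(J, Pow(Add(Function('c')(-4), -165), 2)), Pow(Add(-2549592, 3581823), -1)) = Mul(Add(-4219809, Pow(Add(Mul(2, -4, Add(-10, -4)), -165), 2)), Pow(Add(-2549592, 3581823), -1)) = Mul(Add(-4219809, Pow(Add(Mul(2, -4, -14), -165), 2)), Pow(1032231, -1)) = Mul(Add(-4219809, Pow(Add(112, -165), 2)), Rational(1, 1032231)) = Mul(Add(-4219809, Pow(-53, 2)), Rational(1, 1032231)) = Mul(Add(-4219809, 2809), Rational(1, 1032231)) = Mul(-4217000, Rational(1, 1032231)) = Rational(-4217000, 1032231)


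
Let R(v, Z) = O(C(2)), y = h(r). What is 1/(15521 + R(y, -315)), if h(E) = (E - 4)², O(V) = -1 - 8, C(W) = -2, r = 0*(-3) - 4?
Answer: 1/15512 ≈ 6.4466e-5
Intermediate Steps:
r = -4 (r = 0 - 4 = -4)
O(V) = -9
h(E) = (-4 + E)²
y = 64 (y = (-4 - 4)² = (-8)² = 64)
R(v, Z) = -9
1/(15521 + R(y, -315)) = 1/(15521 - 9) = 1/15512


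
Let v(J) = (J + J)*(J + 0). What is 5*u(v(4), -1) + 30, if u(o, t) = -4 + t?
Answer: 5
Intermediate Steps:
v(J) = 2*J² (v(J) = (2*J)*J = 2*J²)
5*u(v(4), -1) + 30 = 5*(-4 - 1) + 30 = 5*(-5) + 30 = -25 + 30 = 5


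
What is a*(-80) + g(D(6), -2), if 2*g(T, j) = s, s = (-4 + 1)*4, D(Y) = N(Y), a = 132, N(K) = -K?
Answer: -10566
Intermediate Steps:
D(Y) = -Y
s = -12 (s = -3*4 = -12)
g(T, j) = -6 (g(T, j) = (½)*(-12) = -6)
a*(-80) + g(D(6), -2) = 132*(-80) - 6 = -10560 - 6 = -10566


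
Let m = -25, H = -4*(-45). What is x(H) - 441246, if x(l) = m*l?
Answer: -445746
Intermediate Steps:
H = 180
x(l) = -25*l
x(H) - 441246 = -25*180 - 441246 = -4500 - 441246 = -445746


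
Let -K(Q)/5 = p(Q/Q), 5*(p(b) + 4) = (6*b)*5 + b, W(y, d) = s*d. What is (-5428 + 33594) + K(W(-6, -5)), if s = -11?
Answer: 28155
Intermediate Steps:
W(y, d) = -11*d
p(b) = -4 + 31*b/5 (p(b) = -4 + ((6*b)*5 + b)/5 = -4 + (30*b + b)/5 = -4 + (31*b)/5 = -4 + 31*b/5)
K(Q) = -11 (K(Q) = -5*(-4 + 31*(Q/Q)/5) = -5*(-4 + (31/5)*1) = -5*(-4 + 31/5) = -5*11/5 = -11)
(-5428 + 33594) + K(W(-6, -5)) = (-5428 + 33594) - 11 = 28166 - 11 = 28155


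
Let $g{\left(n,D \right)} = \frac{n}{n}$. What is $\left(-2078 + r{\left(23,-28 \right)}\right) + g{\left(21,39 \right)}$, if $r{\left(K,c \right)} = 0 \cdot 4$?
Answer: $-2077$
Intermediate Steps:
$r{\left(K,c \right)} = 0$
$g{\left(n,D \right)} = 1$
$\left(-2078 + r{\left(23,-28 \right)}\right) + g{\left(21,39 \right)} = \left(-2078 + 0\right) + 1 = -2078 + 1 = -2077$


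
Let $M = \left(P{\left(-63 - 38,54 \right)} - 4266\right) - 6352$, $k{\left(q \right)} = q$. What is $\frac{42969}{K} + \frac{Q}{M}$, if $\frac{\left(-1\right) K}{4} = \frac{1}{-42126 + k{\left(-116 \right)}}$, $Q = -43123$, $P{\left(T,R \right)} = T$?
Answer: $\frac{9728009767277}{21438} \approx 4.5377 \cdot 10^{8}$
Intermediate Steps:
$K = \frac{2}{21121}$ ($K = - \frac{4}{-42126 - 116} = - \frac{4}{-42242} = \left(-4\right) \left(- \frac{1}{42242}\right) = \frac{2}{21121} \approx 9.4692 \cdot 10^{-5}$)
$M = -10719$ ($M = \left(\left(-63 - 38\right) - 4266\right) - 6352 = \left(-101 - 4266\right) - 6352 = -4367 - 6352 = -10719$)
$\frac{42969}{K} + \frac{Q}{M} = \frac{42969}{\frac{2}{21121}} - \frac{43123}{-10719} = 42969 \cdot \frac{21121}{2} - - \frac{43123}{10719} = \frac{907548249}{2} + \frac{43123}{10719} = \frac{9728009767277}{21438}$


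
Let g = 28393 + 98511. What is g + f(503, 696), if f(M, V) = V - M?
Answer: 127097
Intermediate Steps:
g = 126904
g + f(503, 696) = 126904 + (696 - 1*503) = 126904 + (696 - 503) = 126904 + 193 = 127097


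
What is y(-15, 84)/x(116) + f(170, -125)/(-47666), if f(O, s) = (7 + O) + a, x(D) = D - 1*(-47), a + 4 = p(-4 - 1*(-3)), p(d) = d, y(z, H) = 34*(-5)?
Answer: -4065628/3884779 ≈ -1.0466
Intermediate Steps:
y(z, H) = -170
a = -5 (a = -4 + (-4 - 1*(-3)) = -4 + (-4 + 3) = -4 - 1 = -5)
x(D) = 47 + D (x(D) = D + 47 = 47 + D)
f(O, s) = 2 + O (f(O, s) = (7 + O) - 5 = 2 + O)
y(-15, 84)/x(116) + f(170, -125)/(-47666) = -170/(47 + 116) + (2 + 170)/(-47666) = -170/163 + 172*(-1/47666) = -170*1/163 - 86/23833 = -170/163 - 86/23833 = -4065628/3884779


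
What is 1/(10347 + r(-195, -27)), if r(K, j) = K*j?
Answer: 1/15612 ≈ 6.4053e-5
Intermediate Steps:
1/(10347 + r(-195, -27)) = 1/(10347 - 195*(-27)) = 1/(10347 + 5265) = 1/15612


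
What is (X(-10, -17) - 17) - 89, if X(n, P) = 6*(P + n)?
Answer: -268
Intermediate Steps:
X(n, P) = 6*P + 6*n
(X(-10, -17) - 17) - 89 = ((6*(-17) + 6*(-10)) - 17) - 89 = ((-102 - 60) - 17) - 89 = (-162 - 17) - 89 = -179 - 89 = -268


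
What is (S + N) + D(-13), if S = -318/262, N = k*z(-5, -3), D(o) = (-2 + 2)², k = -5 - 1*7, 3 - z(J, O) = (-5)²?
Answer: 34425/131 ≈ 262.79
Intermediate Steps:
z(J, O) = -22 (z(J, O) = 3 - 1*(-5)² = 3 - 1*25 = 3 - 25 = -22)
k = -12 (k = -5 - 7 = -12)
D(o) = 0 (D(o) = 0² = 0)
N = 264 (N = -12*(-22) = 264)
S = -159/131 (S = -318*1/262 = -159/131 ≈ -1.2137)
(S + N) + D(-13) = (-159/131 + 264) + 0 = 34425/131 + 0 = 34425/131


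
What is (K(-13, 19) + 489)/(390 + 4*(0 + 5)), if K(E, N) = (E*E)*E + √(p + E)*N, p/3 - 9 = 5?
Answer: -854/205 + 19*√29/410 ≈ -3.9163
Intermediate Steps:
p = 42 (p = 27 + 3*5 = 27 + 15 = 42)
K(E, N) = E³ + N*√(42 + E) (K(E, N) = (E*E)*E + √(42 + E)*N = E²*E + N*√(42 + E) = E³ + N*√(42 + E))
(K(-13, 19) + 489)/(390 + 4*(0 + 5)) = (((-13)³ + 19*√(42 - 13)) + 489)/(390 + 4*(0 + 5)) = ((-2197 + 19*√29) + 489)/(390 + 4*5) = (-1708 + 19*√29)/(390 + 20) = (-1708 + 19*√29)/410 = (-1708 + 19*√29)*(1/410) = -854/205 + 19*√29/410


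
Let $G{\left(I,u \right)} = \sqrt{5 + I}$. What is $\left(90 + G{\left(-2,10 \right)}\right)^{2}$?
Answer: $\left(90 + \sqrt{3}\right)^{2} \approx 8414.8$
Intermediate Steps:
$\left(90 + G{\left(-2,10 \right)}\right)^{2} = \left(90 + \sqrt{5 - 2}\right)^{2} = \left(90 + \sqrt{3}\right)^{2}$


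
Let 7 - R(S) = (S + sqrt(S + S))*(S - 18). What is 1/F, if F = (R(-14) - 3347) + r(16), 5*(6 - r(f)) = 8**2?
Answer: -47435/180364738 - 400*I*sqrt(7)/90182369 ≈ -0.00026299 - 1.1735e-5*I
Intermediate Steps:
r(f) = -34/5 (r(f) = 6 - 1/5*8**2 = 6 - 1/5*64 = 6 - 64/5 = -34/5)
R(S) = 7 - (-18 + S)*(S + sqrt(2)*sqrt(S)) (R(S) = 7 - (S + sqrt(S + S))*(S - 18) = 7 - (S + sqrt(2*S))*(-18 + S) = 7 - (S + sqrt(2)*sqrt(S))*(-18 + S) = 7 - (-18 + S)*(S + sqrt(2)*sqrt(S)))
F = -18974/5 + 64*I*sqrt(7) (F = ((7 - 1*(-14)**2 + 18*(-14) - sqrt(2)*(-14)**(3/2) + 18*sqrt(2)*sqrt(-14)) - 3347) - 34/5 = ((7 - 1*196 - 252 - sqrt(2)*(-14*I*sqrt(14)) + 18*sqrt(2)*(I*sqrt(14))) - 3347) - 34/5 = ((7 - 196 - 252 + 28*I*sqrt(7) + 36*I*sqrt(7)) - 3347) - 34/5 = ((-441 + 64*I*sqrt(7)) - 3347) - 34/5 = (-3788 + 64*I*sqrt(7)) - 34/5 = -18974/5 + 64*I*sqrt(7) ≈ -3794.8 + 169.33*I)
1/F = 1/(-18974/5 + 64*I*sqrt(7))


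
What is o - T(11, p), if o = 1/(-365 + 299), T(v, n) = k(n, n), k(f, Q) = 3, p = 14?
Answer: -199/66 ≈ -3.0152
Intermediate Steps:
T(v, n) = 3
o = -1/66 (o = 1/(-66) = -1/66 ≈ -0.015152)
o - T(11, p) = -1/66 - 1*3 = -1/66 - 3 = -199/66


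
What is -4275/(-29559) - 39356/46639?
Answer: -321314093/459534067 ≈ -0.69922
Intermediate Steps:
-4275/(-29559) - 39356/46639 = -4275*(-1/29559) - 39356*1/46639 = 1425/9853 - 39356/46639 = -321314093/459534067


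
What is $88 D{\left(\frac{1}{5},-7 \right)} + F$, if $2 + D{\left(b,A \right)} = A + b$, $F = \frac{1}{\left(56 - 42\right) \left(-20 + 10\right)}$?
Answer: $- \frac{108417}{140} \approx -774.41$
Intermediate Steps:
$F = - \frac{1}{140}$ ($F = \frac{1}{14 \left(-10\right)} = \frac{1}{-140} = - \frac{1}{140} \approx -0.0071429$)
$D{\left(b,A \right)} = -2 + A + b$ ($D{\left(b,A \right)} = -2 + \left(A + b\right) = -2 + A + b$)
$88 D{\left(\frac{1}{5},-7 \right)} + F = 88 \left(-2 - 7 + \frac{1}{5}\right) - \frac{1}{140} = 88 \left(- \frac{44}{5}\right) - \frac{1}{140} = - \frac{3872}{5} - \frac{1}{140} = - \frac{108417}{140}$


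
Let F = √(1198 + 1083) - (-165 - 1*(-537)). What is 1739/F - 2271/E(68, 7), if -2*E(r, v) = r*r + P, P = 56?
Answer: -401558269/106160340 - 1739*√2281/136103 ≈ -4.3928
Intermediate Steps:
E(r, v) = -28 - r²/2 (E(r, v) = -(r*r + 56)/2 = -(r² + 56)/2 = -(56 + r²)/2 = -28 - r²/2)
F = -372 + √2281 (F = √2281 - (-165 + 537) = √2281 - 1*372 = √2281 - 372 = -372 + √2281 ≈ -324.24)
1739/F - 2271/E(68, 7) = 1739/(-372 + √2281) - 2271/(-28 - ½*68²) = 1739/(-372 + √2281) - 2271/(-28 - ½*4624) = 1739/(-372 + √2281) - 2271/(-28 - 2312) = 1739/(-372 + √2281) - 2271/(-2340) = 1739/(-372 + √2281) - 2271*(-1/2340) = 1739/(-372 + √2281) + 757/780 = 757/780 + 1739/(-372 + √2281)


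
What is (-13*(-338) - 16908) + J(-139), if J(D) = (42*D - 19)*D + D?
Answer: 801470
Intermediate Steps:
J(D) = D + D*(-19 + 42*D) (J(D) = (-19 + 42*D)*D + D = D*(-19 + 42*D) + D = D + D*(-19 + 42*D))
(-13*(-338) - 16908) + J(-139) = (-13*(-338) - 16908) + 6*(-139)*(-3 + 7*(-139)) = (4394 - 16908) + 6*(-139)*(-3 - 973) = -12514 + 6*(-139)*(-976) = -12514 + 813984 = 801470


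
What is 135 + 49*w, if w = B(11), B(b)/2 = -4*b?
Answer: -4177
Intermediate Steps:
B(b) = -8*b (B(b) = 2*(-4*b) = -8*b)
w = -88 (w = -8*11 = -88)
135 + 49*w = 135 + 49*(-88) = 135 - 4312 = -4177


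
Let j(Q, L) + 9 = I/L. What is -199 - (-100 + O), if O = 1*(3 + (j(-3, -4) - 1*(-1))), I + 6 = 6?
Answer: -94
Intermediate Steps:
I = 0 (I = -6 + 6 = 0)
j(Q, L) = -9 (j(Q, L) = -9 + 0/L = -9 + 0 = -9)
O = -5 (O = 1*(3 + (-9 - 1*(-1))) = 1*(3 + (-9 + 1)) = 1*(3 - 8) = 1*(-5) = -5)
-199 - (-100 + O) = -199 - (-100 - 5) = -199 - 1*(-105) = -199 + 105 = -94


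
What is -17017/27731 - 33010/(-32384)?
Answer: 16560081/40820032 ≈ 0.40568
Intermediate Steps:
-17017/27731 - 33010/(-32384) = -17017*1/27731 - 33010*(-1/32384) = -1547/2521 + 16505/16192 = 16560081/40820032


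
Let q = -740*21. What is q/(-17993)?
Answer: 15540/17993 ≈ 0.86367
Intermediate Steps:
q = -15540
q/(-17993) = -15540/(-17993) = -15540*(-1/17993) = 15540/17993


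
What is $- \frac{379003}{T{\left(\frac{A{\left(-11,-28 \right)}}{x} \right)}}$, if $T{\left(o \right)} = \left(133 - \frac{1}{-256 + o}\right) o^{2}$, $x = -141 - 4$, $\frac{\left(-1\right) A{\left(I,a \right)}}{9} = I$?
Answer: $- \frac{296581018613425}{48517615872} \approx -6112.9$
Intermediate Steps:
$A{\left(I,a \right)} = - 9 I$
$x = -145$
$T{\left(o \right)} = o^{2} \left(133 - \frac{1}{-256 + o}\right)$
$- \frac{379003}{T{\left(\frac{A{\left(-11,-28 \right)}}{x} \right)}} = - \frac{379003}{\left(\frac{\left(-9\right) \left(-11\right)}{-145}\right)^{2} \frac{1}{-256 + \frac{\left(-9\right) \left(-11\right)}{-145}} \left(-34049 + 133 \frac{\left(-9\right) \left(-11\right)}{-145}\right)} = - \frac{379003}{\left(99 \left(- \frac{1}{145}\right)\right)^{2} \frac{1}{-256 + 99 \left(- \frac{1}{145}\right)} \left(-34049 + 133 \cdot 99 \left(- \frac{1}{145}\right)\right)} = - \frac{379003}{\left(- \frac{99}{145}\right)^{2} \frac{1}{-256 - \frac{99}{145}} \left(-34049 + 133 \left(- \frac{99}{145}\right)\right)} = - \frac{379003}{\frac{9801}{21025} \frac{1}{- \frac{37219}{145}} \left(-34049 - \frac{13167}{145}\right)} = - \frac{379003}{\frac{9801}{21025} \left(- \frac{145}{37219}\right) \left(- \frac{4950272}{145}\right)} = - \frac{379003}{\frac{48517615872}{782529475}} = \left(-379003\right) \frac{782529475}{48517615872} = - \frac{296581018613425}{48517615872}$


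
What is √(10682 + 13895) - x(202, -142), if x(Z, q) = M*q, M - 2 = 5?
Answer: 994 + √24577 ≈ 1150.8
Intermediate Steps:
M = 7 (M = 2 + 5 = 7)
x(Z, q) = 7*q
√(10682 + 13895) - x(202, -142) = √(10682 + 13895) - 7*(-142) = √24577 - 1*(-994) = √24577 + 994 = 994 + √24577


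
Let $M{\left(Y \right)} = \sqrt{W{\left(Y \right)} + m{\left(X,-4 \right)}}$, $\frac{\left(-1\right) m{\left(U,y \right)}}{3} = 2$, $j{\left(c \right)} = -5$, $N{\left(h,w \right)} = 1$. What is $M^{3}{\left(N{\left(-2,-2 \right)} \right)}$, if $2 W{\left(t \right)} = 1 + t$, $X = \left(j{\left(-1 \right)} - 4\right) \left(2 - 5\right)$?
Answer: $- 5 i \sqrt{5} \approx - 11.18 i$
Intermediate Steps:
$X = 27$ ($X = \left(-5 - 4\right) \left(2 - 5\right) = \left(-9\right) \left(-3\right) = 27$)
$m{\left(U,y \right)} = -6$ ($m{\left(U,y \right)} = \left(-3\right) 2 = -6$)
$W{\left(t \right)} = \frac{1}{2} + \frac{t}{2}$ ($W{\left(t \right)} = \frac{1 + t}{2} = \frac{1}{2} + \frac{t}{2}$)
$M{\left(Y \right)} = \sqrt{- \frac{11}{2} + \frac{Y}{2}}$ ($M{\left(Y \right)} = \sqrt{\left(\frac{1}{2} + \frac{Y}{2}\right) - 6} = \sqrt{- \frac{11}{2} + \frac{Y}{2}}$)
$M^{3}{\left(N{\left(-2,-2 \right)} \right)} = \left(\frac{\sqrt{-22 + 2 \cdot 1}}{2}\right)^{3} = \left(\frac{\sqrt{-22 + 2}}{2}\right)^{3} = \left(\frac{\sqrt{-20}}{2}\right)^{3} = \left(\frac{2 i \sqrt{5}}{2}\right)^{3} = \left(i \sqrt{5}\right)^{3} = - 5 i \sqrt{5}$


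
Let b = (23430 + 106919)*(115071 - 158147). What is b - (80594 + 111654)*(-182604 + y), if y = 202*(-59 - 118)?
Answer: 36363975260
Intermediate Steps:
b = -5614913524 (b = 130349*(-43076) = -5614913524)
y = -35754 (y = 202*(-177) = -35754)
b - (80594 + 111654)*(-182604 + y) = -5614913524 - (80594 + 111654)*(-182604 - 35754) = -5614913524 - 192248*(-218358) = -5614913524 - 1*(-41978888784) = -5614913524 + 41978888784 = 36363975260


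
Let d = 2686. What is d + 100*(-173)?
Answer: -14614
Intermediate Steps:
d + 100*(-173) = 2686 + 100*(-173) = 2686 - 17300 = -14614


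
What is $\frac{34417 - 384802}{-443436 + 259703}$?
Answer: $\frac{350385}{183733} \approx 1.907$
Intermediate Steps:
$\frac{34417 - 384802}{-443436 + 259703} = - \frac{350385}{-183733} = \left(-350385\right) \left(- \frac{1}{183733}\right) = \frac{350385}{183733}$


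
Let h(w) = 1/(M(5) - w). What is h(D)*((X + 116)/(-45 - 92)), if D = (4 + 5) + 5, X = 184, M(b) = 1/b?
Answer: 500/3151 ≈ 0.15868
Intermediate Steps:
D = 14 (D = 9 + 5 = 14)
h(w) = 1/(⅕ - w) (h(w) = 1/(1/5 - w) = 1/(⅕ - w))
h(D)*((X + 116)/(-45 - 92)) = (-5/(-1 + 5*14))*((184 + 116)/(-45 - 92)) = (-5/(-1 + 70))*(300/(-137)) = (-5/69)*(300*(-1/137)) = -5*1/69*(-300/137) = -5/69*(-300/137) = 500/3151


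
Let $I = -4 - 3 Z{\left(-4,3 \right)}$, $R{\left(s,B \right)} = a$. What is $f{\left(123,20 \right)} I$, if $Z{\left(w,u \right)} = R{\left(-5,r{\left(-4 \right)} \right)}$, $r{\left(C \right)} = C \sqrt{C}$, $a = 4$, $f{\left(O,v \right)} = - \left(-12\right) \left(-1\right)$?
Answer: $192$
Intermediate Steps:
$f{\left(O,v \right)} = -12$ ($f{\left(O,v \right)} = \left(-1\right) 12 = -12$)
$r{\left(C \right)} = C^{\frac{3}{2}}$
$R{\left(s,B \right)} = 4$
$Z{\left(w,u \right)} = 4$
$I = -16$ ($I = -4 - 12 = -16$)
$f{\left(123,20 \right)} I = \left(-12\right) \left(-16\right) = 192$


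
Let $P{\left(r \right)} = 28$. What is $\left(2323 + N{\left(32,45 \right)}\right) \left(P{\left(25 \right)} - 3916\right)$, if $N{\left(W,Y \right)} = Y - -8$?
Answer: $-9237888$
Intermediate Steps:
$N{\left(W,Y \right)} = 8 + Y$ ($N{\left(W,Y \right)} = Y + 8 = 8 + Y$)
$\left(2323 + N{\left(32,45 \right)}\right) \left(P{\left(25 \right)} - 3916\right) = \left(2323 + \left(8 + 45\right)\right) \left(28 - 3916\right) = \left(2323 + 53\right) \left(-3888\right) = 2376 \left(-3888\right) = -9237888$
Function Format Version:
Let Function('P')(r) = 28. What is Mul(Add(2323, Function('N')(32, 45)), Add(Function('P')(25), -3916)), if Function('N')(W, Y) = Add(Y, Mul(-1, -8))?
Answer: -9237888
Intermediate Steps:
Function('N')(W, Y) = Add(8, Y) (Function('N')(W, Y) = Add(Y, 8) = Add(8, Y))
Mul(Add(2323, Function('N')(32, 45)), Add(Function('P')(25), -3916)) = Mul(Add(2323, Add(8, 45)), Add(28, -3916)) = Mul(Add(2323, 53), -3888) = Mul(2376, -3888) = -9237888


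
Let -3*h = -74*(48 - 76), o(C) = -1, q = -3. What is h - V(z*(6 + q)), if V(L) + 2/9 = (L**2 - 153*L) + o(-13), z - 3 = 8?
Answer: 29435/9 ≈ 3270.6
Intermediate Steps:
z = 11 (z = 3 + 8 = 11)
h = -2072/3 (h = -(-74)*(48 - 76)/3 = -(-74)*(-28)/3 = -1/3*2072 = -2072/3 ≈ -690.67)
V(L) = -11/9 + L**2 - 153*L (V(L) = -2/9 + ((L**2 - 153*L) - 1) = -2/9 + (-1 + L**2 - 153*L) = -11/9 + L**2 - 153*L)
h - V(z*(6 + q)) = -2072/3 - (-11/9 + (11*(6 - 3))**2 - 1683*(6 - 3)) = -2072/3 - (-11/9 + (11*3)**2 - 1683*3) = -2072/3 - (-11/9 + 33**2 - 153*33) = -2072/3 - (-11/9 + 1089 - 5049) = -2072/3 - 1*(-35651/9) = -2072/3 + 35651/9 = 29435/9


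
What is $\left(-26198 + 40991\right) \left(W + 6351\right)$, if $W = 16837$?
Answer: $343020084$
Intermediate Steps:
$\left(-26198 + 40991\right) \left(W + 6351\right) = \left(-26198 + 40991\right) \left(16837 + 6351\right) = 14793 \cdot 23188 = 343020084$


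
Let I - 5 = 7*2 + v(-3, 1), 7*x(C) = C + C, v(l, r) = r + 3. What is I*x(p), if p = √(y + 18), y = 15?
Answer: 46*√33/7 ≈ 37.750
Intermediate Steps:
v(l, r) = 3 + r
p = √33 (p = √(15 + 18) = √33 ≈ 5.7446)
x(C) = 2*C/7 (x(C) = (C + C)/7 = (2*C)/7 = 2*C/7)
I = 23 (I = 5 + (7*2 + (3 + 1)) = 5 + (14 + 4) = 5 + 18 = 23)
I*x(p) = 23*(2*√33/7) = 46*√33/7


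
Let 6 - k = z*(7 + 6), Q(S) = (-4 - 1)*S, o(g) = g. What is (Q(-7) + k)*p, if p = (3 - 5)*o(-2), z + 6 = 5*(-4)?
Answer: 1516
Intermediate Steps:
z = -26 (z = -6 + 5*(-4) = -6 - 20 = -26)
Q(S) = -5*S
p = 4 (p = (3 - 5)*(-2) = -2*(-2) = 4)
k = 344 (k = 6 - (-26)*(7 + 6) = 6 - (-26)*13 = 6 - 1*(-338) = 6 + 338 = 344)
(Q(-7) + k)*p = (-5*(-7) + 344)*4 = (35 + 344)*4 = 379*4 = 1516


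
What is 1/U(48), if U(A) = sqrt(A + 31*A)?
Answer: sqrt(6)/96 ≈ 0.025516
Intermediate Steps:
U(A) = 4*sqrt(2)*sqrt(A) (U(A) = sqrt(32*A) = 4*sqrt(2)*sqrt(A))
1/U(48) = 1/(4*sqrt(2)*sqrt(48)) = 1/(4*sqrt(2)*(4*sqrt(3))) = 1/(16*sqrt(6)) = sqrt(6)/96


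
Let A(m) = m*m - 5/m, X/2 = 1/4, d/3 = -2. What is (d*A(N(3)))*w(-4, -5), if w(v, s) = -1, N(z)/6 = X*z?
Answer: 1448/3 ≈ 482.67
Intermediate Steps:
d = -6 (d = 3*(-2) = -6)
X = 1/2 (X = 2/4 = 2*(1/4) = 1/2 ≈ 0.50000)
N(z) = 3*z (N(z) = 6*(z/2) = 3*z)
A(m) = m**2 - 5/m
(d*A(N(3)))*w(-4, -5) = -6*(-5 + (3*3)**3)/(3*3)*(-1) = -6*(-5 + 9**3)/9*(-1) = -2*(-5 + 729)/3*(-1) = -2*724/3*(-1) = -6*724/9*(-1) = -1448/3*(-1) = 1448/3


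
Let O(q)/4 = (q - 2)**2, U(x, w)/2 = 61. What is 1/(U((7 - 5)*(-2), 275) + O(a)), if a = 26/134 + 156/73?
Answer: 23921881/2928954126 ≈ 0.0081674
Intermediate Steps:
U(x, w) = 122 (U(x, w) = 2*61 = 122)
a = 11401/4891 (a = 26*(1/134) + 156*(1/73) = 13/67 + 156/73 = 11401/4891 ≈ 2.3310)
O(q) = 4*(-2 + q)**2 (O(q) = 4*(q - 2)**2 = 4*(-2 + q)**2)
1/(U((7 - 5)*(-2), 275) + O(a)) = 1/(122 + 4*(-2 + 11401/4891)**2) = 1/(122 + 4*(1619/4891)**2) = 1/(122 + 4*(2621161/23921881)) = 1/(122 + 10484644/23921881) = 1/(2928954126/23921881) = 23921881/2928954126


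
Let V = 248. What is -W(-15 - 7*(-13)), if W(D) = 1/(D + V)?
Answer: -1/324 ≈ -0.0030864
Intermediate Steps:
W(D) = 1/(248 + D) (W(D) = 1/(D + 248) = 1/(248 + D))
-W(-15 - 7*(-13)) = -1/(248 + (-15 - 7*(-13))) = -1/(248 + (-15 + 91)) = -1/(248 + 76) = -1/324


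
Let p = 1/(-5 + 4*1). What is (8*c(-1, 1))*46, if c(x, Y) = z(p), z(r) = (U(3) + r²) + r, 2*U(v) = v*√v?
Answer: 552*√3 ≈ 956.09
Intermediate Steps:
U(v) = v^(3/2)/2 (U(v) = (v*√v)/2 = v^(3/2)/2)
p = -1 (p = 1/(-5 + 4) = 1/(-1) = -1)
z(r) = r + r² + 3*√3/2 (z(r) = (3^(3/2)/2 + r²) + r = ((3*√3)/2 + r²) + r = (3*√3/2 + r²) + r = (r² + 3*√3/2) + r = r + r² + 3*√3/2)
c(x, Y) = 3*√3/2 (c(x, Y) = -1 + (-1)² + 3*√3/2 = -1 + 1 + 3*√3/2 = 3*√3/2)
(8*c(-1, 1))*46 = (8*(3*√3/2))*46 = (12*√3)*46 = 552*√3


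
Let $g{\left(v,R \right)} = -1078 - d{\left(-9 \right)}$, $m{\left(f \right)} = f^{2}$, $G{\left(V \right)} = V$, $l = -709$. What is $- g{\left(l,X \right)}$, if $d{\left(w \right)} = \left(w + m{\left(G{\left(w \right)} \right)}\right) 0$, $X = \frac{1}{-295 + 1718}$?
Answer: $1078$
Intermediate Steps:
$X = \frac{1}{1423} \approx 0.00070274$
$d{\left(w \right)} = 0$ ($d{\left(w \right)} = \left(w + w^{2}\right) 0 = 0$)
$g{\left(v,R \right)} = -1078$ ($g{\left(v,R \right)} = -1078 - 0 = -1078 + 0 = -1078$)
$- g{\left(l,X \right)} = \left(-1\right) \left(-1078\right) = 1078$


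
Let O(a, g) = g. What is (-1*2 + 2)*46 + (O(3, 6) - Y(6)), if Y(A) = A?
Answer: 0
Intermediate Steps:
(-1*2 + 2)*46 + (O(3, 6) - Y(6)) = (-1*2 + 2)*46 + (6 - 1*6) = (-2 + 2)*46 + (6 - 6) = 0*46 + 0 = 0 + 0 = 0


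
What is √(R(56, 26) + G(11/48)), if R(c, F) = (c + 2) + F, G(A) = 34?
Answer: √118 ≈ 10.863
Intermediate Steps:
R(c, F) = 2 + F + c (R(c, F) = (2 + c) + F = 2 + F + c)
√(R(56, 26) + G(11/48)) = √((2 + 26 + 56) + 34) = √(84 + 34) = √118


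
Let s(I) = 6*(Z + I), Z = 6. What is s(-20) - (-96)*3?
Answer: 204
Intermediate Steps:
s(I) = 36 + 6*I (s(I) = 6*(6 + I) = 36 + 6*I)
s(-20) - (-96)*3 = (36 + 6*(-20)) - (-96)*3 = (36 - 120) - 1*(-288) = -84 + 288 = 204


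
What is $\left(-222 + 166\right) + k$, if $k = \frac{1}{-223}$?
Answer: $- \frac{12489}{223} \approx -56.004$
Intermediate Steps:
$k = - \frac{1}{223} \approx -0.0044843$
$\left(-222 + 166\right) + k = \left(-222 + 166\right) - \frac{1}{223} = -56 - \frac{1}{223} = - \frac{12489}{223}$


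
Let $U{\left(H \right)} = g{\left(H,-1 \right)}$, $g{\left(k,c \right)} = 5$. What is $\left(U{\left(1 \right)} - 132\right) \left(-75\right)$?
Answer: $9525$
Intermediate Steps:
$U{\left(H \right)} = 5$
$\left(U{\left(1 \right)} - 132\right) \left(-75\right) = \left(5 - 132\right) \left(-75\right) = \left(-127\right) \left(-75\right) = 9525$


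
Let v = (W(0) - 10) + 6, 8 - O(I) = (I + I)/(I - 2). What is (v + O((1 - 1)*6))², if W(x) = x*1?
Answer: 16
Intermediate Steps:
W(x) = x
O(I) = 8 - 2*I/(-2 + I) (O(I) = 8 - (I + I)/(I - 2) = 8 - 2*I/(-2 + I))
v = -4 (v = (0 - 10) + 6 = -10 + 6 = -4)
(v + O((1 - 1)*6))² = (-4 + 2*(-8 + 3*((1 - 1)*6))/(-2 + (1 - 1)*6))² = (-4 + 2*(-8 + 3*(0*6))/(-2 + 0*6))² = (-4 + 2*(-8 + 3*0)/(-2 + 0))² = (-4 + 2*(-8 + 0)/(-2))² = (-4 + 2*(-½)*(-8))² = (-4 + 8)² = 4² = 16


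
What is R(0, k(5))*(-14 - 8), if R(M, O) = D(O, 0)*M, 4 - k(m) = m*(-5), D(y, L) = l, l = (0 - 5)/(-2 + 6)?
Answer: 0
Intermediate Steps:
l = -5/4 ≈ -1.2500
D(y, L) = -5/4
k(m) = 4 + 5*m (k(m) = 4 - m*(-5) = 4 - (-5)*m = 4 + 5*m)
R(M, O) = -5*M/4
R(0, k(5))*(-14 - 8) = (-5/4*0)*(-14 - 8) = 0*(-22) = 0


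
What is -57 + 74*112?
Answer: 8231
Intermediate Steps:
-57 + 74*112 = -57 + 8288 = 8231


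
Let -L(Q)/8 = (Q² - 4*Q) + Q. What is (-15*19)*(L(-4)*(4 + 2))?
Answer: 383040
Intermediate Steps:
L(Q) = -8*Q² + 24*Q (L(Q) = -8*((Q² - 4*Q) + Q) = -8*(Q² - 3*Q) = -8*Q² + 24*Q)
(-15*19)*(L(-4)*(4 + 2)) = (-15*19)*((8*(-4)*(3 - 1*(-4)))*(4 + 2)) = -285*8*(-4)*(3 + 4)*6 = -285*8*(-4)*7*6 = -(-63840)*6 = -285*(-1344) = 383040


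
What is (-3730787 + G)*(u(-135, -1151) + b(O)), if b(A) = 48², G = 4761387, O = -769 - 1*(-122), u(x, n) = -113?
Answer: 2258044600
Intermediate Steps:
O = -647 (O = -769 + 122 = -647)
b(A) = 2304
(-3730787 + G)*(u(-135, -1151) + b(O)) = (-3730787 + 4761387)*(-113 + 2304) = 1030600*2191 = 2258044600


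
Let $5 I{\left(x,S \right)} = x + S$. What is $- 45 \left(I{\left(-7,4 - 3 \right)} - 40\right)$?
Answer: $1854$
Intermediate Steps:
$I{\left(x,S \right)} = \frac{S}{5} + \frac{x}{5}$ ($I{\left(x,S \right)} = \frac{x + S}{5} = \frac{S + x}{5} = \frac{S}{5} + \frac{x}{5}$)
$- 45 \left(I{\left(-7,4 - 3 \right)} - 40\right) = - 45 \left(\left(\frac{4 - 3}{5} + \frac{1}{5} \left(-7\right)\right) - 40\right) = - 45 \left(\left(\frac{4 - 3}{5} - \frac{7}{5}\right) - 40\right) = - 45 \left(\left(\frac{1}{5} \cdot 1 - \frac{7}{5}\right) - 40\right) = - 45 \left(\left(\frac{1}{5} - \frac{7}{5}\right) - 40\right) = - 45 \left(- \frac{6}{5} - 40\right) = \left(-45\right) \left(- \frac{206}{5}\right) = 1854$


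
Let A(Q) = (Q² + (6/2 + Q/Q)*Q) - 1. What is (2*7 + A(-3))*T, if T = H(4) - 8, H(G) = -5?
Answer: -130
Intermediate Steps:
A(Q) = -1 + Q² + 4*Q (A(Q) = (Q² + (6*(½) + 1)*Q) - 1 = (Q² + (3 + 1)*Q) - 1 = (Q² + 4*Q) - 1 = -1 + Q² + 4*Q)
T = -13 (T = -5 - 8 = -13)
(2*7 + A(-3))*T = (2*7 + (-1 + (-3)² + 4*(-3)))*(-13) = (14 + (-1 + 9 - 12))*(-13) = (14 - 4)*(-13) = 10*(-13) = -130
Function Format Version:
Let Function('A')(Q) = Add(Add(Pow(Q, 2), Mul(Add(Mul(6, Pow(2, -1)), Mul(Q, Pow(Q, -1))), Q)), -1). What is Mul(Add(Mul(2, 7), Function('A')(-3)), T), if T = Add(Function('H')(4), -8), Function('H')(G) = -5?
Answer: -130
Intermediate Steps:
Function('A')(Q) = Add(-1, Pow(Q, 2), Mul(4, Q)) (Function('A')(Q) = Add(Add(Pow(Q, 2), Mul(Add(Mul(6, Rational(1, 2)), 1), Q)), -1) = Add(Add(Pow(Q, 2), Mul(Add(3, 1), Q)), -1) = Add(Add(Pow(Q, 2), Mul(4, Q)), -1) = Add(-1, Pow(Q, 2), Mul(4, Q)))
T = -13 (T = Add(-5, -8) = -13)
Mul(Add(Mul(2, 7), Function('A')(-3)), T) = Mul(Add(Mul(2, 7), Add(-1, Pow(-3, 2), Mul(4, -3))), -13) = Mul(Add(14, Add(-1, 9, -12)), -13) = Mul(Add(14, -4), -13) = Mul(10, -13) = -130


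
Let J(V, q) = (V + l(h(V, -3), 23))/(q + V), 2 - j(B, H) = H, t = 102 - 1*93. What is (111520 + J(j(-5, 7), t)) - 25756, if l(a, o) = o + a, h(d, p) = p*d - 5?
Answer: 85771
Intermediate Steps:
h(d, p) = -5 + d*p (h(d, p) = d*p - 5 = -5 + d*p)
t = 9 (t = 102 - 93 = 9)
l(a, o) = a + o
j(B, H) = 2 - H
J(V, q) = (18 - 2*V)/(V + q) (J(V, q) = (V + ((-5 + V*(-3)) + 23))/(q + V) = (V + ((-5 - 3*V) + 23))/(V + q) = (V + (18 - 3*V))/(V + q) = (18 - 2*V)/(V + q))
(111520 + J(j(-5, 7), t)) - 25756 = (111520 + 2*(9 - (2 - 1*7))/((2 - 1*7) + 9)) - 25756 = (111520 + 2*(9 - (2 - 7))/((2 - 7) + 9)) - 25756 = (111520 + 2*(9 - 1*(-5))/(-5 + 9)) - 25756 = (111520 + 2*(9 + 5)/4) - 25756 = (111520 + 2*(¼)*14) - 25756 = (111520 + 7) - 25756 = 111527 - 25756 = 85771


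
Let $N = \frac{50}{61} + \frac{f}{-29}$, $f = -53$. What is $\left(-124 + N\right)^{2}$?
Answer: $\frac{46084496929}{3129361} \approx 14726.0$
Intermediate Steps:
$N = \frac{4683}{1769}$ ($N = \frac{50}{61} - \frac{53}{-29} = 50 \cdot \frac{1}{61} - - \frac{53}{29} = \frac{50}{61} + \frac{53}{29} = \frac{4683}{1769} \approx 2.6473$)
$\left(-124 + N\right)^{2} = \left(-124 + \frac{4683}{1769}\right)^{2} = \left(- \frac{214673}{1769}\right)^{2} = \frac{46084496929}{3129361}$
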